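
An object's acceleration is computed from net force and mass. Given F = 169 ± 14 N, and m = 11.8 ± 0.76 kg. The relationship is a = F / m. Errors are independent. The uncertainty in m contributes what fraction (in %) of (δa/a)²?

(δa/a)² = (1·δF/F)² + (-1·δm/m)²
  F term: (1×0.0828)² = 0.00686
  m term: (-1×0.0644)² = 0.00415
Total = 0.0110. Share from m = 0.00415/0.0110 = 0.377.

37.7%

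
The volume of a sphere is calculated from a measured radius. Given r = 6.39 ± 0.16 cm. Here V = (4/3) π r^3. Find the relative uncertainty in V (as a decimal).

Since V is a product/quotient, work with relative uncertainties:
  (3·δr/r)² = (3×0.0250)² = 0.00564
δV/V = √(0.00564) = 0.0751

0.0751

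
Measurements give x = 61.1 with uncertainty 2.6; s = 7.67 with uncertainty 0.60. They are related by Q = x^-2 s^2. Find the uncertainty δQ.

0.00281

Products/powers → add relative errors in quadrature, weighted by exponent:
  (-2·δx/x)² = (-2×0.0426)² = 0.00724;  (2·δs/s)² = (2×0.0782)² = 0.0245
δQ/Q = √(0.0317) = 0.178
Q = 0.0158, so δQ = 0.178 × 0.0158 = 0.00281.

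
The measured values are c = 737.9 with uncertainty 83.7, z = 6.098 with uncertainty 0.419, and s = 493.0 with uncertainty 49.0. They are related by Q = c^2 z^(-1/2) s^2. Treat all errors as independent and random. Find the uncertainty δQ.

1.63e+10

For a monomial Q ∝ c^2, z^(-1/2), s^2, fractional errors add in quadrature:
  (2·δc/c)² = (2×0.113)² = 0.0515;  (−½·δz/z)² = (-0.5×0.0687)² = 0.00118;  (2·δs/s)² = (2×0.0994)² = 0.0395
δQ/Q = √(0.0922) = 0.304
Q = 5.359e+10, so δQ = 0.304 × 5.359e+10 = 1.63e+10.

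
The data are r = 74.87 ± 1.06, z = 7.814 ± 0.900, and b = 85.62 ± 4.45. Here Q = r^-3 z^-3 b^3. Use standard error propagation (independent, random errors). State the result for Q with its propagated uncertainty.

0.003135 ± 0.00120

For a monomial Q ∝ r^-3, z^-3, b^3, fractional errors add in quadrature:
  (-3·δr/r)² = (-3×0.0142)² = 0.00180;  (-3·δz/z)² = (-3×0.115)² = 0.119;  (3·δb/b)² = (3×0.0520)² = 0.0243
δQ/Q = √(0.146) = 0.381
Q = 0.003135, so δQ = 0.381 × 0.003135 = 0.00120.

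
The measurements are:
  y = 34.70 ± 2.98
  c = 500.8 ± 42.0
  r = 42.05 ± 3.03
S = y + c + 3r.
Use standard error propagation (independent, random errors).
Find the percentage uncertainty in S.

Sums and differences: (δS)² = Σ (cᵢ δxᵢ)².
  (δy)² = 8.88;  (δc)² = 1760;  (3·δr)² = 82.6
δS = √(1860) = 43.1
S = 661.6, so δS/S = 43.1/661.6 = 0.0651.

6.51%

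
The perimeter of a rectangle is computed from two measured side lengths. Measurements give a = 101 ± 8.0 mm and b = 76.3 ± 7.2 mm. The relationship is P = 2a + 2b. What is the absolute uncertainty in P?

P is a linear combination, so absolute uncertainties add in quadrature:
  (2·δa)² = 256;  (2·δb)² = 207
δP = √(463) = 21.5 mm

21.5 mm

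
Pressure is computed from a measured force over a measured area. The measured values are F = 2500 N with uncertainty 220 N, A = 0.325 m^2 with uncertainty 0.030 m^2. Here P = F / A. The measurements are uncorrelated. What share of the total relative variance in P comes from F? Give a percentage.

(δP/P)² = (1·δF/F)² + (-1·δA/A)²
  F term: (1×0.0880)² = 0.00774
  A term: (-1×0.0923)² = 0.00852
Total = 0.0163. Share from F = 0.00774/0.0163 = 0.476.

47.6%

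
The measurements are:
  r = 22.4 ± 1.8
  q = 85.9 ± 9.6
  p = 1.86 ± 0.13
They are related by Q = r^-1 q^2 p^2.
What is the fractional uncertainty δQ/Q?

0.276

Products/powers → add relative errors in quadrature, weighted by exponent:
  (-1·δr/r)² = (-1×0.0804)² = 0.00646;  (2·δq/q)² = (2×0.112)² = 0.0500;  (2·δp/p)² = (2×0.0699)² = 0.0195
δQ/Q = √(0.0760) = 0.276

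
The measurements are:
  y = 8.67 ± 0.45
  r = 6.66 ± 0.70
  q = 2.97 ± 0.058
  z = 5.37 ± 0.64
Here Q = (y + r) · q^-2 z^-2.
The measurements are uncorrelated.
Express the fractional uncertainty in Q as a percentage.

24.8%

Let u = y + r = 15.3. δu = √(δy² + δr²) = √(0.203 + 0.490) = 0.832, so δu/u = 0.0543.
Q is then a monomial in u, q, z:
δQ/Q = √((δu/u)² + (-2·δq/q)² + (-2·δz/z)²) = √(0.00295 + 0.00153 + 0.0568) = 0.248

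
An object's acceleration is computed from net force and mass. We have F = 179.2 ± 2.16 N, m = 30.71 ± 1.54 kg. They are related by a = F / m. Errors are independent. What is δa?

a is a product of powers, so relative uncertainties combine in quadrature:
  (1·δF/F)² = (1×0.0121)² = 0.000145;  (-1·δm/m)² = (-1×0.0501)² = 0.00251
δa/a = √(0.00266) = 0.0516
a = 5.835 m/s^2, so δa = 0.0516 × 5.835 = 0.301 m/s^2.

0.301 m/s^2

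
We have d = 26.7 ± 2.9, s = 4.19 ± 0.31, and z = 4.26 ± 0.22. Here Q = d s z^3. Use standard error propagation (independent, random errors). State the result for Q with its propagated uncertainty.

Relative error in a monomial: (δQ/Q)² = Σ (nᵢ · δxᵢ/xᵢ)².
  (1·δd/d)² = (1×0.109)² = 0.0118;  (1·δs/s)² = (1×0.0740)² = 0.00547;  (3·δz/z)² = (3×0.0516)² = 0.0240
δQ/Q = √(0.0413) = 0.203
Q = 8650, so δQ = 0.203 × 8650 = 1760.

8650 ± 1760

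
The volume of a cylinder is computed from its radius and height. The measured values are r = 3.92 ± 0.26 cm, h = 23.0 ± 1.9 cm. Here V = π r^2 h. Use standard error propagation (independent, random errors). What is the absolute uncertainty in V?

174 cm^3

Relative error in a monomial: (δV/V)² = Σ (nᵢ · δxᵢ/xᵢ)².
  (2·δr/r)² = (2×0.0663)² = 0.0176;  (1·δh/h)² = (1×0.0826)² = 0.00682
δV/V = √(0.0244) = 0.156
V = 1110 cm^3, so δV = 0.156 × 1110 = 174 cm^3.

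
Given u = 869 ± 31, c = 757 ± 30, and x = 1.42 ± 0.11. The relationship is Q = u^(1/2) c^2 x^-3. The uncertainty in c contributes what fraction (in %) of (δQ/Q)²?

10.4%

(δQ/Q)² = (½·δu/u)² + (2·δc/c)² + (-3·δx/x)²
  u term: (0.5×0.0357)² = 0.000318
  c term: (2×0.0396)² = 0.00628
  x term: (-3×0.0775)² = 0.0540
Total = 0.0606. Share from c = 0.00628/0.0606 = 0.104.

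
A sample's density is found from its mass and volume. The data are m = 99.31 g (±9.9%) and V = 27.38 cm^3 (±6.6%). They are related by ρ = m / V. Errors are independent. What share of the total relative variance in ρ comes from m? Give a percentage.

69.2%

(δρ/ρ)² = (1·δm/m)² + (-1·δV/V)²
  m term: (1×0.0990)² = 0.00980
  V term: (-1×0.0660)² = 0.00436
Total = 0.0142. Share from m = 0.00980/0.0142 = 0.692.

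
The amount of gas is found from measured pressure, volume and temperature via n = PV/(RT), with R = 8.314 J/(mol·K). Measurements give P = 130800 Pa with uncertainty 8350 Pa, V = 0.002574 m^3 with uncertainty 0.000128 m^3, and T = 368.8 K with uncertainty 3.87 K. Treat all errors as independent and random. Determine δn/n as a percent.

Since n is a product/quotient, work with relative uncertainties:
  (1·δP/P)² = (1×0.0638)² = 0.00408;  (1·δV/V)² = (1×0.0497)² = 0.00247;  (-1·δT/T)² = (-1×0.0105)² = 0.000110
δn/n = √(0.00666) = 0.0816

8.16%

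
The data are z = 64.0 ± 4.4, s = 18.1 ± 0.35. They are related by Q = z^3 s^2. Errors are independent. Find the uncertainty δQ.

1.8e+07

For a monomial Q ∝ z^3, s^2, fractional errors add in quadrature:
  (3·δz/z)² = (3×0.0688)² = 0.0425;  (2·δs/s)² = (2×0.0193)² = 0.00150
δQ/Q = √(0.0440) = 0.210
Q = 8.59e+07, so δQ = 0.210 × 8.59e+07 = 1.8e+07.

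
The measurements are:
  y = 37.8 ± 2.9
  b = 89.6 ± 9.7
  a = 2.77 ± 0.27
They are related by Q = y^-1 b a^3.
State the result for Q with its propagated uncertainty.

50.4 ± 16.2

Each factor contributes (exponent × relative error)² to (δQ/Q)²:
  (-1·δy/y)² = (-1×0.0767)² = 0.00589;  (1·δb/b)² = (1×0.108)² = 0.0117;  (3·δa/a)² = (3×0.0975)² = 0.0855
δQ/Q = √(0.103) = 0.321
Q = 50.4, so δQ = 0.321 × 50.4 = 16.2.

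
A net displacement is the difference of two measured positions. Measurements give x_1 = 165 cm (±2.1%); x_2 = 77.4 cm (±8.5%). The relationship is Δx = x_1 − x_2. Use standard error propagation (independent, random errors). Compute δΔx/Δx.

Sums and differences: (δΔx)² = Σ (cᵢ δxᵢ)².
  (δx_1)² = 12.0;  (δx_2)² = 43.3
δΔx = √(55.3) = 7.44 cm
Δx = 87.6 cm, so δΔx/Δx = 7.44/87.6 = 0.0849.

0.0849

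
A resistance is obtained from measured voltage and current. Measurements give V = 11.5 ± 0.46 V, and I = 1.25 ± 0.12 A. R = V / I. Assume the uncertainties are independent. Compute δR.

R is a product of powers, so relative uncertainties combine in quadrature:
  (1·δV/V)² = (1×0.0400)² = 0.00160;  (-1·δI/I)² = (-1×0.0960)² = 0.00922
δR/R = √(0.0108) = 0.104
R = 9.20 Ω, so δR = 0.104 × 9.20 = 0.957 Ω.

0.957 Ω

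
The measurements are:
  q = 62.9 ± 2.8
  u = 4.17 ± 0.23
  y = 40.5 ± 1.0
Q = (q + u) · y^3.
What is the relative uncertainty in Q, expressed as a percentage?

Let w = q + u = 67.1. δw = √(δq² + δu²) = √(7.84 + 0.0529) = 2.81, so δw/w = 0.0419.
Q is then a monomial in w, y:
δQ/Q = √((δw/w)² + (3·δy/y)²) = √(0.00175 + 0.00549) = 0.0851

8.51%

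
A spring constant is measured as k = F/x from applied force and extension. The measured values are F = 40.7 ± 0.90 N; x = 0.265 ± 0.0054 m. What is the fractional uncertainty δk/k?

0.0301

Since k is a product/quotient, work with relative uncertainties:
  (1·δF/F)² = (1×0.0221)² = 0.000489;  (-1·δx/x)² = (-1×0.0204)² = 0.000415
δk/k = √(0.000904) = 0.0301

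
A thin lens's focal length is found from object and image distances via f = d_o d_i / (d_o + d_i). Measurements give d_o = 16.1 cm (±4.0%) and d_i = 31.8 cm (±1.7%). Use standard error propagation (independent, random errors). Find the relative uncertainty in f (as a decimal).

0.0272

∂f/∂d_o = (d_i/(d_o+d_i))² = 0.441;  ∂f/∂d_i = (d_o/(d_o+d_i))² = 0.113
δf = √((∂f/∂d_o · δd_o)² + (∂f/∂d_i · δd_i)²) = √(0.0806 + 0.00373) = 0.290 cm
f = 10.7 cm, so δf/f = 0.290/10.7 = 0.0272.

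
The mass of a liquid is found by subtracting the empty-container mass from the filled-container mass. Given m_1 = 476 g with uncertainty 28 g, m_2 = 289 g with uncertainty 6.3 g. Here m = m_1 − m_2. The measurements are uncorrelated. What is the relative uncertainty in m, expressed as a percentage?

15.3%

For a sum/difference, combine absolute errors in quadrature:
  (δm_1)² = 784;  (δm_2)² = 39.7
δm = √(824) = 28.7 g
m = 187 g, so δm/m = 28.7/187 = 0.153.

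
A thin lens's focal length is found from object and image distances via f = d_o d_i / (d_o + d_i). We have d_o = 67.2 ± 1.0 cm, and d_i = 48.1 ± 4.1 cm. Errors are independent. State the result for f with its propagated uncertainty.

28.0 ± 1.40 cm

∂f/∂d_o = (d_i/(d_o+d_i))² = 0.174;  ∂f/∂d_i = (d_o/(d_o+d_i))² = 0.340
δf = √((∂f/∂d_o · δd_o)² + (∂f/∂d_i · δd_i)²) = √(0.0303 + 1.94) = 1.40 cm
f = 28.0 cm.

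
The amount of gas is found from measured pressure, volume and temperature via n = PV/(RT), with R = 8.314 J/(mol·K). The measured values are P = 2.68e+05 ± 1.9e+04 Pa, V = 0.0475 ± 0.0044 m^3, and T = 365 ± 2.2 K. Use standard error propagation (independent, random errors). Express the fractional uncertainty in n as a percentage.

n is a product of powers, so relative uncertainties combine in quadrature:
  (1·δP/P)² = (1×0.0709)² = 0.00503;  (1·δV/V)² = (1×0.0926)² = 0.00858;  (-1·δT/T)² = (-1×0.00603)² = 3.63e-05
δn/n = √(0.0136) = 0.117

11.7%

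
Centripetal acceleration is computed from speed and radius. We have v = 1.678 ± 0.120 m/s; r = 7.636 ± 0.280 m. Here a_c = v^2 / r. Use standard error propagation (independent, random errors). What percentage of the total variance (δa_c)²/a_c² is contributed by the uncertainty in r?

6.17%

(δa_c/a_c)² = (2·δv/v)² + (-1·δr/r)²
  v term: (2×0.0715)² = 0.0205
  r term: (-1×0.0367)² = 0.00134
Total = 0.0218. Share from r = 0.00134/0.0218 = 0.0617.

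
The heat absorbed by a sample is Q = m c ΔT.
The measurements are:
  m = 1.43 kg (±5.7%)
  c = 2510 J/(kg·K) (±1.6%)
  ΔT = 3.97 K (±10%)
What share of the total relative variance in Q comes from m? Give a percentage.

24.1%

(δQ/Q)² = (1·δm/m)² + (1·δc/c)² + (1·δΔT/ΔT)²
  m term: (1×0.0570)² = 0.00325
  c term: (1×0.0160)² = 0.000256
  ΔT term: (1×0.100)² = 0.0100
Total = 0.0135. Share from m = 0.00325/0.0135 = 0.241.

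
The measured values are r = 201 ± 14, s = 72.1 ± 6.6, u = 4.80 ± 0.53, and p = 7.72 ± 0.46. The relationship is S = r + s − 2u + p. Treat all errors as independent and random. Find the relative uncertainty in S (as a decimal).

For a sum/difference, combine absolute errors in quadrature:
  (δr)² = 196;  (δs)² = 43.6;  (2·δu)² = 1.12;  (δp)² = 0.212
δS = √(241) = 15.5
S = 271, so δS/S = 15.5/271 = 0.0572.

0.0572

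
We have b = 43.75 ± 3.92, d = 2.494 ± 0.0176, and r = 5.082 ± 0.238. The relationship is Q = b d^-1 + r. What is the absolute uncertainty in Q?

1.59

Let p = b·d^-1 = 17.54. δp/p = √((1·δb/b)² + (-1·δd/d)²) = √(0.00803 + 4.98e-05) = 0.0899, so δp = 1.58.
Q = p + r: δQ = √(δp² + δr²) = √(2.49 + 0.0566) = 1.59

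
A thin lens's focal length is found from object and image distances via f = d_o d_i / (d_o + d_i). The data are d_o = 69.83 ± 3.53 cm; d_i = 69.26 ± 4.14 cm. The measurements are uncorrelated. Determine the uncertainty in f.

∂f/∂d_o = (d_i/(d_o+d_i))² = 0.248;  ∂f/∂d_i = (d_o/(d_o+d_i))² = 0.252
δf = √((∂f/∂d_o · δd_o)² + (∂f/∂d_i · δd_i)²) = √(0.766 + 1.09) = 1.36 cm

1.36 cm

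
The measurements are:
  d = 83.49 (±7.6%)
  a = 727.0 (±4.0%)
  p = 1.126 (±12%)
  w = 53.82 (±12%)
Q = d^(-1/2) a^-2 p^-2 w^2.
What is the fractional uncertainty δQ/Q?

Relative error in a monomial: (δQ/Q)² = Σ (nᵢ · δxᵢ/xᵢ)².
  (−½·δd/d)² = (-0.5×0.0760)² = 0.00144;  (-2·δa/a)² = (-2×0.0400)² = 0.00640;  (-2·δp/p)² = (-2×0.120)² = 0.0576;  (2·δw/w)² = (2×0.120)² = 0.0576
δQ/Q = √(0.123) = 0.351

0.351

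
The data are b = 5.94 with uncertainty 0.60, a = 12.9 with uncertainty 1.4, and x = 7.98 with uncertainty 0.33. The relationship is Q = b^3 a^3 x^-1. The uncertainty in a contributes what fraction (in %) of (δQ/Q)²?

(δQ/Q)² = (3·δb/b)² + (3·δa/a)² + (-1·δx/x)²
  b term: (3×0.101)² = 0.0918
  a term: (3×0.109)² = 0.106
  x term: (-1×0.0414)² = 0.00171
Total = 0.200. Share from a = 0.106/0.200 = 0.531.

53.1%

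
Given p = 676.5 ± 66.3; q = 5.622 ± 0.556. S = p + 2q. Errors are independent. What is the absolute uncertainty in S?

66.3

Absolute uncertainties add in quadrature for a linear combination:
  (δp)² = 4400;  (2·δq)² = 1.24
δS = √(4400) = 66.3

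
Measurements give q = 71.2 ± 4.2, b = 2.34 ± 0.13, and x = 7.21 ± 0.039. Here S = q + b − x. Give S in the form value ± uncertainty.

Sums and differences: (δS)² = Σ (cᵢ δxᵢ)².
  (δq)² = 17.6;  (δb)² = 0.0169;  (δx)² = 0.00152
δS = √(17.7) = 4.20
S = 66.3.

66.3 ± 4.20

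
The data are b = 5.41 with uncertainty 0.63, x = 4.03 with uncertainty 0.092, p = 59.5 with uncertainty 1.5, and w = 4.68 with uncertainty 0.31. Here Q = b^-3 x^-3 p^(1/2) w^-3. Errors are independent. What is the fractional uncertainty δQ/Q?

0.408

Each factor contributes (exponent × relative error)² to (δQ/Q)²:
  (-3·δb/b)² = (-3×0.116)² = 0.122;  (-3·δx/x)² = (-3×0.0228)² = 0.00469;  (½·δp/p)² = (0.5×0.0252)² = 0.000159;  (-3·δw/w)² = (-3×0.0662)² = 0.0395
δQ/Q = √(0.166) = 0.408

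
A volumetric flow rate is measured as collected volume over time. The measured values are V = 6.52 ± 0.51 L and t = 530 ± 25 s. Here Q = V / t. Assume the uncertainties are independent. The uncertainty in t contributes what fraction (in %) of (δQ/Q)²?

(δQ/Q)² = (1·δV/V)² + (-1·δt/t)²
  V term: (1×0.0782)² = 0.00612
  t term: (-1×0.0472)² = 0.00222
Total = 0.00834. Share from t = 0.00222/0.00834 = 0.267.

26.7%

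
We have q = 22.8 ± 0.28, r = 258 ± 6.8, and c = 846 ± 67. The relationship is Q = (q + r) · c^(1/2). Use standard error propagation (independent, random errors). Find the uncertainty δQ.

379

Let u = q + r = 281. δu = √(δq² + δr²) = √(0.0784 + 46.2) = 6.81, so δu/u = 0.0242.
Q is then a monomial in u, c:
δQ/Q = √((δu/u)² + (½·δc/c)²) = √(0.000587 + 0.00157) = 0.0464
Q = 8170, so δQ = 0.0464 × 8170 = 379.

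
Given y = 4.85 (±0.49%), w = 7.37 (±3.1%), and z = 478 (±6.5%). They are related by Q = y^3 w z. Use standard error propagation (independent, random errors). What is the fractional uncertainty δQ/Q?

For a monomial Q ∝ y^3, w, z, fractional errors add in quadrature:
  (3·δy/y)² = (3×0.00490)² = 0.000216;  (1·δw/w)² = (1×0.0310)² = 0.000961;  (1·δz/z)² = (1×0.0650)² = 0.00423
δQ/Q = √(0.00540) = 0.0735

0.0735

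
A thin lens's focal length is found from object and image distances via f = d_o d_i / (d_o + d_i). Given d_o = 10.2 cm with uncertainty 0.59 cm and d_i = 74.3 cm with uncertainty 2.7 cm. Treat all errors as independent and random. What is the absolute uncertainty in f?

∂f/∂d_o = (d_i/(d_o+d_i))² = 0.773;  ∂f/∂d_i = (d_o/(d_o+d_i))² = 0.0146
δf = √((∂f/∂d_o · δd_o)² + (∂f/∂d_i · δd_i)²) = √(0.208 + 0.00155) = 0.458 cm

0.458 cm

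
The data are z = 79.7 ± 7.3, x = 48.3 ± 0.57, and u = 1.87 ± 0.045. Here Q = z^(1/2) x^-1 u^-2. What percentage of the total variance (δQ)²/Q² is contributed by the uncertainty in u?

(δQ/Q)² = (½·δz/z)² + (-1·δx/x)² + (-2·δu/u)²
  z term: (0.5×0.0916)² = 0.00210
  x term: (-1×0.0118)² = 0.000139
  u term: (-2×0.0241)² = 0.00232
Total = 0.00455. Share from u = 0.00232/0.00455 = 0.509.

50.9%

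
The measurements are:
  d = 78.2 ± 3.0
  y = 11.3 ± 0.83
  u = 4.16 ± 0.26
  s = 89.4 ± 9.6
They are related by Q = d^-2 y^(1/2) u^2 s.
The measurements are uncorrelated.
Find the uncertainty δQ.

Each factor contributes (exponent × relative error)² to (δQ/Q)²:
  (-2·δd/d)² = (-2×0.0384)² = 0.00589;  (½·δy/y)² = (0.5×0.0735)² = 0.00135;  (2·δu/u)² = (2×0.0625)² = 0.0156;  (1·δs/s)² = (1×0.107)² = 0.0115
δQ/Q = √(0.0344) = 0.185
Q = 0.850, so δQ = 0.185 × 0.850 = 0.158.

0.158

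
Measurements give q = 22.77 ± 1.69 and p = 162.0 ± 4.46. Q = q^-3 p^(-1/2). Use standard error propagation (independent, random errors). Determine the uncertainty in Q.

1.48e-06

Each factor contributes (exponent × relative error)² to (δQ/Q)²:
  (-3·δq/q)² = (-3×0.0742)² = 0.0496;  (−½·δp/p)² = (-0.5×0.0275)² = 0.000189
δQ/Q = √(0.0498) = 0.223
Q = 6.655e-06, so δQ = 0.223 × 6.655e-06 = 1.48e-06.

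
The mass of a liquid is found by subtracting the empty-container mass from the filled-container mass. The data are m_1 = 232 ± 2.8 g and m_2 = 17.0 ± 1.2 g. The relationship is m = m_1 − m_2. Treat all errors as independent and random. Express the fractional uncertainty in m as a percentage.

1.42%

For a sum/difference, combine absolute errors in quadrature:
  (δm_1)² = 7.84;  (δm_2)² = 1.44
δm = √(9.28) = 3.05 g
m = 215 g, so δm/m = 3.05/215 = 0.0142.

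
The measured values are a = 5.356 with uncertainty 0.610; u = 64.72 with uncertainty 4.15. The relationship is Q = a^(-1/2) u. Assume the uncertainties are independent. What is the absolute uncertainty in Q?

2.40

Q is a product of powers, so relative uncertainties combine in quadrature:
  (−½·δa/a)² = (-0.5×0.114)² = 0.00324;  (1·δu/u)² = (1×0.0641)² = 0.00411
δQ/Q = √(0.00735) = 0.0858
Q = 27.97, so δQ = 0.0858 × 27.97 = 2.40.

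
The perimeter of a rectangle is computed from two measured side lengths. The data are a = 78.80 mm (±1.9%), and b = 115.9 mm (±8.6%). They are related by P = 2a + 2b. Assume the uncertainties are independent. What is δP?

For a sum/difference, combine absolute errors in quadrature:
  (2·δa)² = 8.97;  (2·δb)² = 397
δP = √(406) = 20.2 mm

20.2 mm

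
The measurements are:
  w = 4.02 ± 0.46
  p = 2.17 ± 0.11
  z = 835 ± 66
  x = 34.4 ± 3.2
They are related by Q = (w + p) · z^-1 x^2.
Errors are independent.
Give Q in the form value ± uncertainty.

8.77 ± 1.90

Let u = w + p = 6.19. δu = √(δw² + δp²) = √(0.212 + 0.0121) = 0.473, so δu/u = 0.0764.
Q is then a monomial in u, z, x:
δQ/Q = √((δu/u)² + (-1·δz/z)² + (2·δx/x)²) = √(0.00584 + 0.00625 + 0.0346) = 0.216
Q = 8.77, so δQ = 0.216 × 8.77 = 1.90.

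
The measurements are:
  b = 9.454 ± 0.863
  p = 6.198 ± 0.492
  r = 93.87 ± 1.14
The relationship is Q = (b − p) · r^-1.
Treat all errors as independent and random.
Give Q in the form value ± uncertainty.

Let u = b − p = 3.256. δu = √(δb² + δp²) = √(0.745 + 0.242) = 0.993, so δu/u = 0.305.
Q is then a monomial in u, r:
δQ/Q = √((δu/u)² + (-1·δr/r)²) = √(0.0931 + 0.000147) = 0.305
Q = 0.03469, so δQ = 0.305 × 0.03469 = 0.0106.

0.03469 ± 0.0106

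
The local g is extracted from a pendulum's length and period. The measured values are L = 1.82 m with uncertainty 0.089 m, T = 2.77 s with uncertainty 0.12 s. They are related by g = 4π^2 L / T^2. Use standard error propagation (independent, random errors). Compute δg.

g is a product of powers, so relative uncertainties combine in quadrature:
  (1·δL/L)² = (1×0.0489)² = 0.00239;  (-2·δT/T)² = (-2×0.0433)² = 0.00751
δg/g = √(0.00990) = 0.0995
g = 9.36 m/s^2, so δg = 0.0995 × 9.36 = 0.932 m/s^2.

0.932 m/s^2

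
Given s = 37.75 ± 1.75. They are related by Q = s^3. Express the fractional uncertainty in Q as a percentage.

Q ∝ s^3, so δQ/Q = |3| · δs/s = 3 × 0.0464 = 0.139.

13.9%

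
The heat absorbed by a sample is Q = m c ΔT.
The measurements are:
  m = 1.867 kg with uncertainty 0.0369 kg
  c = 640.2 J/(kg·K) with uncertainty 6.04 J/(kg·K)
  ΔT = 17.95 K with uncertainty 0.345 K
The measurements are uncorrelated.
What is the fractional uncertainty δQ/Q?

0.0291

Since Q is a product/quotient, work with relative uncertainties:
  (1·δm/m)² = (1×0.0198)² = 0.000391;  (1·δc/c)² = (1×0.00943)² = 8.9e-05;  (1·δΔT/ΔT)² = (1×0.0192)² = 0.000369
δQ/Q = √(0.000849) = 0.0291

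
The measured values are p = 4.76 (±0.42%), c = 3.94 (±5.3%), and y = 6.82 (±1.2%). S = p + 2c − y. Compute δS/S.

Absolute uncertainties add in quadrature for a linear combination:
  (δp)² = 0.000400;  (2·δc)² = 0.174;  (δy)² = 0.00670
δS = √(0.182) = 0.426
S = 5.82, so δS/S = 0.426/5.82 = 0.0732.

0.0732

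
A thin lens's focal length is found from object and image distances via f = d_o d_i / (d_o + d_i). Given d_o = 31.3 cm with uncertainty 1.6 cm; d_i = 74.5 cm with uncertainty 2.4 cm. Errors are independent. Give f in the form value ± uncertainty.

22.0 ± 0.821 cm

∂f/∂d_o = (d_i/(d_o+d_i))² = 0.496;  ∂f/∂d_i = (d_o/(d_o+d_i))² = 0.0875
δf = √((∂f/∂d_o · δd_o)² + (∂f/∂d_i · δd_i)²) = √(0.629 + 0.0441) = 0.821 cm
f = 22.0 cm.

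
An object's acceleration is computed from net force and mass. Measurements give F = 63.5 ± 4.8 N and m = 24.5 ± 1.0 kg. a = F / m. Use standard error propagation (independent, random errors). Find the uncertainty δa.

0.223 m/s^2

For a monomial a ∝ F, m^-1, fractional errors add in quadrature:
  (1·δF/F)² = (1×0.0756)² = 0.00571;  (-1·δm/m)² = (-1×0.0408)² = 0.00167
δa/a = √(0.00738) = 0.0859
a = 2.59 m/s^2, so δa = 0.0859 × 2.59 = 0.223 m/s^2.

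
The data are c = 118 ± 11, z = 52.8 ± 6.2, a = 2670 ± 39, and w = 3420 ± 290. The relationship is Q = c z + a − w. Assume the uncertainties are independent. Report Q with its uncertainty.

Let p = c·z = 6230. δp/p = √((1·δc/c)² + (1·δz/z)²) = √(0.00869 + 0.0138) = 0.150, so δp = 934.
Q = p + a − w: δQ = √(δp² + δa² + δw²) = √(8.73e+05 + 1520 + 84100) = 979
Q = 5480.

5480 ± 979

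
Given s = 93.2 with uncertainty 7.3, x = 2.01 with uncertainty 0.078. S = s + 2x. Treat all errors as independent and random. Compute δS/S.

0.0751

For a sum/difference, combine absolute errors in quadrature:
  (δs)² = 53.3;  (2·δx)² = 0.0243
δS = √(53.3) = 7.30
S = 97.2, so δS/S = 7.30/97.2 = 0.0751.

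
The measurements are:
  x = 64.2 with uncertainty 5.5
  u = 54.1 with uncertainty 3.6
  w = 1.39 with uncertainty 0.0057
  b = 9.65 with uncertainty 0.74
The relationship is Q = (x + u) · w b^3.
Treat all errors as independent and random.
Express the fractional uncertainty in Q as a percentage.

23.7%

Let h = x + u = 118. δh = √(δx² + δu²) = √(30.2 + 13.0) = 6.57, so δh/h = 0.0556.
Q is then a monomial in h, w, b:
δQ/Q = √((δh/h)² + (1·δw/w)² + (3·δb/b)²) = √(0.00309 + 1.68e-05 + 0.0529) = 0.237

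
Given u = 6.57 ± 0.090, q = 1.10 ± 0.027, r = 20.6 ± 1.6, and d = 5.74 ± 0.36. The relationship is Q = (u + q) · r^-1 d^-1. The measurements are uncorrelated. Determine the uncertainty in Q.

0.00652

Let w = u + q = 7.67. δw = √(δu² + δq²) = √(0.00810 + 0.000729) = 0.0940, so δw/w = 0.0123.
Q is then a monomial in w, r, d:
δQ/Q = √((δw/w)² + (-1·δr/r)² + (-1·δd/d)²) = √(0.000150 + 0.00603 + 0.00393) = 0.101
Q = 0.0649, so δQ = 0.101 × 0.0649 = 0.00652.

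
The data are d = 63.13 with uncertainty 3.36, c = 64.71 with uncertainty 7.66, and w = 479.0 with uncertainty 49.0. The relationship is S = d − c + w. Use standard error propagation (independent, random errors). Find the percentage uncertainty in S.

Each term contributes (cᵢ δxᵢ)² to (δS)²:
  (δd)² = 11.3;  (δc)² = 58.7;  (δw)² = 2400
δS = √(2470) = 49.7
S = 477.4, so δS/S = 49.7/477.4 = 0.104.

10.4%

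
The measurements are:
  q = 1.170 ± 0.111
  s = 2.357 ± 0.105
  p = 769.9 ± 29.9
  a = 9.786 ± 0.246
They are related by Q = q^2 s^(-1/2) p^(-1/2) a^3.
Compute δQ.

Q is a product of powers, so relative uncertainties combine in quadrature:
  (2·δq/q)² = (2×0.0949)² = 0.0360;  (−½·δs/s)² = (-0.5×0.0445)² = 0.000496;  (−½·δp/p)² = (-0.5×0.0388)² = 0.000377;  (3·δa/a)² = (3×0.0251)² = 0.00569
δQ/Q = √(0.0426) = 0.206
Q = 30.12, so δQ = 0.206 × 30.12 = 6.21.

6.21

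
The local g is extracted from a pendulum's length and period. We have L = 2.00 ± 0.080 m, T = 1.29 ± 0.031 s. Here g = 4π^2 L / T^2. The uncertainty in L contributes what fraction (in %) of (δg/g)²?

(δg/g)² = (1·δL/L)² + (-2·δT/T)²
  L term: (1×0.0400)² = 0.00160
  T term: (-2×0.0240)² = 0.00231
Total = 0.00391. Share from L = 0.00160/0.00391 = 0.409.

40.9%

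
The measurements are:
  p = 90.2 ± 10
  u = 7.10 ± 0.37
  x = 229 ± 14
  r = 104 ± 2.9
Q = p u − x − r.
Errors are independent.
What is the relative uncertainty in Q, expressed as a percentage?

Let w = p·u = 640. δw/w = √((1·δp/p)² + (1·δu/u)²) = √(0.0123 + 0.00272) = 0.123, so δw = 78.5.
Q = w − x − r: δQ = √(δw² + δx² + δr²) = √(6150 + 196 + 8.41) = 79.7
Q = 307, so δQ/Q = 79.7/307 = 0.259.

25.9%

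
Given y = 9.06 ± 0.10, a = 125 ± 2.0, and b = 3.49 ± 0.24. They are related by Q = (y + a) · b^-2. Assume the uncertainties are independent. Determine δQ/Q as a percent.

Let u = y + a = 134. δu = √(δy² + δa²) = √(0.0100 + 4.00) = 2.00, so δu/u = 0.0149.
Q is then a monomial in u, b:
δQ/Q = √((δu/u)² + (-2·δb/b)²) = √(0.000223 + 0.0189) = 0.138

13.8%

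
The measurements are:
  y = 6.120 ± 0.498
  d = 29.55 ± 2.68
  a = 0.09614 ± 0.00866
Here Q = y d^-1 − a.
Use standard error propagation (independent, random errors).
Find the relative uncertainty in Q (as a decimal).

Let p = y·d^-1 = 0.2071. δp/p = √((1·δy/y)² + (-1·δd/d)²) = √(0.00662 + 0.00823) = 0.122, so δp = 0.0252.
Q = p − a: δQ = √(δp² + δa²) = √(0.000637 + 7.5e-05) = 0.0267
Q = 0.1110, so δQ/Q = 0.0267/0.1110 = 0.240.

0.240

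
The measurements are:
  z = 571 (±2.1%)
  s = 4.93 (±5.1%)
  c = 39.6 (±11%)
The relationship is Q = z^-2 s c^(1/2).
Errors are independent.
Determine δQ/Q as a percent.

8.60%

Relative error in a monomial: (δQ/Q)² = Σ (nᵢ · δxᵢ/xᵢ)².
  (-2·δz/z)² = (-2×0.0210)² = 0.00176;  (1·δs/s)² = (1×0.0510)² = 0.00260;  (½·δc/c)² = (0.5×0.110)² = 0.00302
δQ/Q = √(0.00739) = 0.0860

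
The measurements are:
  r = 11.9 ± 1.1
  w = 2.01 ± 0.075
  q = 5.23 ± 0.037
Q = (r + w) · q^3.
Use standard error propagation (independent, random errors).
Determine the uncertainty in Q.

163

Let u = r + w = 13.9. δu = √(δr² + δw²) = √(1.21 + 0.00562) = 1.10, so δu/u = 0.0793.
Q is then a monomial in u, q:
δQ/Q = √((δu/u)² + (3·δq/q)²) = √(0.00628 + 0.000450) = 0.0821
Q = 1990, so δQ = 0.0821 × 1990 = 163.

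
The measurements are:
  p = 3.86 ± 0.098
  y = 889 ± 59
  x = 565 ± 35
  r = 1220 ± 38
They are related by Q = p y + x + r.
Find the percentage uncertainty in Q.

4.78%

Let w = p·y = 3430. δw/w = √((1·δp/p)² + (1·δy/y)²) = √(0.000645 + 0.00440) = 0.0711, so δw = 244.
Q = w + x + r: δQ = √(δw² + δx² + δr²) = √(59500 + 1220 + 1440) = 249
Q = 5220, so δQ/Q = 249/5220 = 0.0478.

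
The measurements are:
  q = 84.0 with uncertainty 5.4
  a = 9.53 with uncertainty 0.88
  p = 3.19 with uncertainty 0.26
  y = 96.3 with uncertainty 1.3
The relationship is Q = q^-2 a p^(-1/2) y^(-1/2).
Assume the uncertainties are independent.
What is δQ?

1.26e-05

Q is a product of powers, so relative uncertainties combine in quadrature:
  (-2·δq/q)² = (-2×0.0643)² = 0.0165;  (1·δa/a)² = (1×0.0923)² = 0.00853;  (−½·δp/p)² = (-0.5×0.0815)² = 0.00166;  (−½·δy/y)² = (-0.5×0.0135)² = 4.56e-05
δQ/Q = √(0.0268) = 0.164
Q = 7.71e-05, so δQ = 0.164 × 7.71e-05 = 1.26e-05.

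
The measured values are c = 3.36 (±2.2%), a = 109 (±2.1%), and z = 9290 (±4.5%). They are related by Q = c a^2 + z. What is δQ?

1940

Let p = c·a^2 = 39900. δp/p = √((1·δc/c)² + (2·δa/a)²) = √(0.000484 + 0.00176) = 0.0474, so δp = 1890.
Q = p + z: δQ = √(δp² + δz²) = √(3.58e+06 + 1.75e+05) = 1940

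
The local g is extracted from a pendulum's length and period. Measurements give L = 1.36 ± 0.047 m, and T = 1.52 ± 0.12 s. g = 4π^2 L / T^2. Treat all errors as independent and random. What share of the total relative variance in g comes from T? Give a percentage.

95.4%

(δg/g)² = (1·δL/L)² + (-2·δT/T)²
  L term: (1×0.0346)² = 0.00119
  T term: (-2×0.0789)² = 0.0249
Total = 0.0261. Share from T = 0.0249/0.0261 = 0.954.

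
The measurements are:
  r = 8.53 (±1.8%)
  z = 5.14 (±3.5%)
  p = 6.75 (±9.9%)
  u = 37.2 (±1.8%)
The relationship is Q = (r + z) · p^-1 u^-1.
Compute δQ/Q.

0.102

Let w = r + z = 13.7. δw = √(δr² + δz²) = √(0.0236 + 0.0324) = 0.237, so δw/w = 0.0173.
Q is then a monomial in w, p, u:
δQ/Q = √((δw/w)² + (-1·δp/p)² + (-1·δu/u)²) = √(0.000299 + 0.00980 + 0.000324) = 0.102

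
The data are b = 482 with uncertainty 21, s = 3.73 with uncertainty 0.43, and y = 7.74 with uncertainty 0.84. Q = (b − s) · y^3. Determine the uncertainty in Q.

72900

Let u = b − s = 478. δu = √(δb² + δs²) = √(441 + 0.185) = 21.0, so δu/u = 0.0439.
Q is then a monomial in u, y:
δQ/Q = √((δu/u)² + (3·δy/y)²) = √(0.00193 + 0.106) = 0.329
Q = 2.22e+05, so δQ = 0.329 × 2.22e+05 = 72900.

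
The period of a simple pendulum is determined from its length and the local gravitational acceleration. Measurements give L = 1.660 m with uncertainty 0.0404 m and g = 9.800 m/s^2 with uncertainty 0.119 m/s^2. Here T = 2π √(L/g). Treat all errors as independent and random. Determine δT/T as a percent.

Since T is a product/quotient, work with relative uncertainties:
  (½·δL/L)² = (0.5×0.0243)² = 0.000148;  (−½·δg/g)² = (-0.5×0.0121)² = 3.69e-05
δT/T = √(0.000185) = 0.0136

1.36%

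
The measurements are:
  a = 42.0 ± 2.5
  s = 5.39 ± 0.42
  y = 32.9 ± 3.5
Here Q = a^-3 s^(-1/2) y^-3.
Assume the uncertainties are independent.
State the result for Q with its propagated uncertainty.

(1.63 ± 0.600) × 10^-10

Relative error in a monomial: (δQ/Q)² = Σ (nᵢ · δxᵢ/xᵢ)².
  (-3·δa/a)² = (-3×0.0595)² = 0.0319;  (−½·δs/s)² = (-0.5×0.0779)² = 0.00152;  (-3·δy/y)² = (-3×0.106)² = 0.102
δQ/Q = √(0.135) = 0.368
Q = 1.63e-10, so δQ = 0.368 × 1.63e-10 = 6e-11.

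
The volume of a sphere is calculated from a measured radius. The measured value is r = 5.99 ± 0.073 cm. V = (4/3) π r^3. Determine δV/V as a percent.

3.66%

For a monomial V ∝ r^3, fractional errors add in quadrature:
  (3·δr/r)² = (3×0.0122)² = 0.00134
δV/V = √(0.00134) = 0.0366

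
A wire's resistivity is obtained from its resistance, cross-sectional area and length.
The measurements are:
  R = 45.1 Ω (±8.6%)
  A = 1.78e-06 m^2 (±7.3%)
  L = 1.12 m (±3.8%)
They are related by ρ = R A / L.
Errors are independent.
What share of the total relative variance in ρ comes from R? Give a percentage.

52.2%

(δρ/ρ)² = (1·δR/R)² + (1·δA/A)² + (-1·δL/L)²
  R term: (1×0.0860)² = 0.00740
  A term: (1×0.0730)² = 0.00533
  L term: (-1×0.0380)² = 0.00144
Total = 0.0142. Share from R = 0.00740/0.0142 = 0.522.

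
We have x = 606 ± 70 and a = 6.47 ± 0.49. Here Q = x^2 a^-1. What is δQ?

Since Q is a product/quotient, work with relative uncertainties:
  (2·δx/x)² = (2×0.116)² = 0.0534;  (-1·δa/a)² = (-1×0.0757)² = 0.00574
δQ/Q = √(0.0591) = 0.243
Q = 56800, so δQ = 0.243 × 56800 = 13800.

13800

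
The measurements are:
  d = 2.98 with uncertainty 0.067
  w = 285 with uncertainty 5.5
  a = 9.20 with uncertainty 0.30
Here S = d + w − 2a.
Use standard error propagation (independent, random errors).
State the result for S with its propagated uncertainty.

270 ± 5.53

Sums and differences: (δS)² = Σ (cᵢ δxᵢ)².
  (δd)² = 0.00449;  (δw)² = 30.2;  (2·δa)² = 0.360
δS = √(30.6) = 5.53
S = 270.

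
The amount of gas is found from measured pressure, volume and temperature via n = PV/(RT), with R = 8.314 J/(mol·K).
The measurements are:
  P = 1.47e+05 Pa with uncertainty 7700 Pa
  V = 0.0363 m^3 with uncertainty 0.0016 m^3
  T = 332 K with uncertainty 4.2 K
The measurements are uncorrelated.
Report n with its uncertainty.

1.93 ± 0.135 mol

Since n is a product/quotient, work with relative uncertainties:
  (1·δP/P)² = (1×0.0524)² = 0.00274;  (1·δV/V)² = (1×0.0441)² = 0.00194;  (-1·δT/T)² = (-1×0.0127)² = 0.000160
δn/n = √(0.00485) = 0.0696
n = 1.93 mol, so δn = 0.0696 × 1.93 = 0.135 mol.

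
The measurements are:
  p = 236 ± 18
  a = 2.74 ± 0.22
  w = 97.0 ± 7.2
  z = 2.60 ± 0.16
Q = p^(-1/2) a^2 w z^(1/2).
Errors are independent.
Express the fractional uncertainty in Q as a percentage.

Relative error in a monomial: (δQ/Q)² = Σ (nᵢ · δxᵢ/xᵢ)².
  (−½·δp/p)² = (-0.5×0.0763)² = 0.00145;  (2·δa/a)² = (2×0.0803)² = 0.0258;  (1·δw/w)² = (1×0.0742)² = 0.00551;  (½·δz/z)² = (0.5×0.0615)² = 0.000947
δQ/Q = √(0.0337) = 0.184

18.4%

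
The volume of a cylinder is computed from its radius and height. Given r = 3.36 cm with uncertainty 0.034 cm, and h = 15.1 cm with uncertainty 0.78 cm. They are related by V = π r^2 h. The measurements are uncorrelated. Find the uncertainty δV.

29.7 cm^3

For a monomial V ∝ r^2, h, fractional errors add in quadrature:
  (2·δr/r)² = (2×0.0101)² = 0.000410;  (1·δh/h)² = (1×0.0517)² = 0.00267
δV/V = √(0.00308) = 0.0555
V = 536 cm^3, so δV = 0.0555 × 536 = 29.7 cm^3.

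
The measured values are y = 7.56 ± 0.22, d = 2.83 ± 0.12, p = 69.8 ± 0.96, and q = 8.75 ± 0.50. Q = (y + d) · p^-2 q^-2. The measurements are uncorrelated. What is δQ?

3.34e-06

Let u = y + d = 10.4. δu = √(δy² + δd²) = √(0.0484 + 0.0144) = 0.251, so δu/u = 0.0241.
Q is then a monomial in u, p, q:
δQ/Q = √((δu/u)² + (-2·δp/p)² + (-2·δq/q)²) = √(0.000582 + 0.000757 + 0.0131) = 0.120
Q = 2.79e-05, so δQ = 0.120 × 2.79e-05 = 3.34e-06.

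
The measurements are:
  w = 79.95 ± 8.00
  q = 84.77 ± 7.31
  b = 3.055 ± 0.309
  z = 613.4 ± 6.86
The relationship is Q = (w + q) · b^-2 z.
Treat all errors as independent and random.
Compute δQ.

2310

Let u = w + q = 164.7. δu = √(δw² + δq²) = √(64.0 + 53.4) = 10.8, so δu/u = 0.0658.
Q is then a monomial in u, b, z:
δQ/Q = √((δu/u)² + (-2·δb/b)² + (1·δz/z)²) = √(0.00433 + 0.0409 + 0.000125) = 0.213
Q = 10830, so δQ = 0.213 × 10830 = 2310.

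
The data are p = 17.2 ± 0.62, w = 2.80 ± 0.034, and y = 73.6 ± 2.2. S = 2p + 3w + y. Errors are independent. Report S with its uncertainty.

116 ± 2.53

Sums and differences: (δS)² = Σ (cᵢ δxᵢ)².
  (2·δp)² = 1.54;  (3·δw)² = 0.0104;  (δy)² = 4.84
δS = √(6.39) = 2.53
S = 116.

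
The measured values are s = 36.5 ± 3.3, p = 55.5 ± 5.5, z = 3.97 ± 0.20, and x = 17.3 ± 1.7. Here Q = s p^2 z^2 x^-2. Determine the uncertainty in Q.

Q is a product of powers, so relative uncertainties combine in quadrature:
  (1·δs/s)² = (1×0.0904)² = 0.00817;  (2·δp/p)² = (2×0.0991)² = 0.0393;  (2·δz/z)² = (2×0.0504)² = 0.0102;  (-2·δx/x)² = (-2×0.0983)² = 0.0386
δQ/Q = √(0.0962) = 0.310
Q = 5920, so δQ = 0.310 × 5920 = 1840.

1840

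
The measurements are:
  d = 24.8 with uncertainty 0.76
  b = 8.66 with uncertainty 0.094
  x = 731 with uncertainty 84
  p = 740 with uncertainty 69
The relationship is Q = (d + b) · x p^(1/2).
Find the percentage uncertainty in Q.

Let u = d + b = 33.5. δu = √(δd² + δb²) = √(0.578 + 0.00884) = 0.766, so δu/u = 0.0229.
Q is then a monomial in u, x, p:
δQ/Q = √((δu/u)² + (1·δx/x)² + (½·δp/p)²) = √(0.000524 + 0.0132 + 0.00217) = 0.126

12.6%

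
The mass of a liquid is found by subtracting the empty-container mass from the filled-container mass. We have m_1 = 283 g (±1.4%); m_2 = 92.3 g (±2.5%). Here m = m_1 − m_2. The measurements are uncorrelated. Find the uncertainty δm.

4.58 g

m is a linear combination, so absolute uncertainties add in quadrature:
  (δm_1)² = 15.7;  (δm_2)² = 5.32
δm = √(21.0) = 4.58 g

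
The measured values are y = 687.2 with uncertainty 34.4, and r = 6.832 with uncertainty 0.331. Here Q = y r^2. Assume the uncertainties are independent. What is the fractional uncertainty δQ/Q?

0.109

Since Q is a product/quotient, work with relative uncertainties:
  (1·δy/y)² = (1×0.0501)² = 0.00251;  (2·δr/r)² = (2×0.0484)² = 0.00939
δQ/Q = √(0.0119) = 0.109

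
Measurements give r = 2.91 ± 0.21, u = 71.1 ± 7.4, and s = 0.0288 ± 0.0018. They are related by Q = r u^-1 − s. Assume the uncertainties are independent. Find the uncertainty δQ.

Let p = r·u^-1 = 0.0409. δp/p = √((1·δr/r)² + (-1·δu/u)²) = √(0.00521 + 0.0108) = 0.127, so δp = 0.00518.
Q = p − s: δQ = √(δp² + δs²) = √(2.69e-05 + 3.24e-06) = 0.00549

0.00549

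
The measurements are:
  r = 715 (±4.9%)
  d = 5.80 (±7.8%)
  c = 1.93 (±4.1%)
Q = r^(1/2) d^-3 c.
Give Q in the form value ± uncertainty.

0.265 ± 0.0632

Q is a product of powers, so relative uncertainties combine in quadrature:
  (½·δr/r)² = (0.5×0.0490)² = 0.000600;  (-3·δd/d)² = (-3×0.0780)² = 0.0548;  (1·δc/c)² = (1×0.0410)² = 0.00168
δQ/Q = √(0.0570) = 0.239
Q = 0.265, so δQ = 0.239 × 0.265 = 0.0632.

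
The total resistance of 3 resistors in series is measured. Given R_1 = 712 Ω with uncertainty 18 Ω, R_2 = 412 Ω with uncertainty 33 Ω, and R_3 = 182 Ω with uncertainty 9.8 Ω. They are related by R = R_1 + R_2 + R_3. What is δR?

For a sum/difference, combine absolute errors in quadrature:
  (δR_1)² = 324;  (δR_2)² = 1090;  (δR_3)² = 96.0
δR = √(1510) = 38.8 Ω

38.8 Ω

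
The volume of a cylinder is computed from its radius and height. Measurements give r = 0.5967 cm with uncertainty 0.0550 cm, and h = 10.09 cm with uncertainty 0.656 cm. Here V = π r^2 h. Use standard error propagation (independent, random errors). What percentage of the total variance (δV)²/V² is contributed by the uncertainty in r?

88.9%

(δV/V)² = (2·δr/r)² + (1·δh/h)²
  r term: (2×0.0922)² = 0.0340
  h term: (1×0.0650)² = 0.00423
Total = 0.0382. Share from r = 0.0340/0.0382 = 0.889.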